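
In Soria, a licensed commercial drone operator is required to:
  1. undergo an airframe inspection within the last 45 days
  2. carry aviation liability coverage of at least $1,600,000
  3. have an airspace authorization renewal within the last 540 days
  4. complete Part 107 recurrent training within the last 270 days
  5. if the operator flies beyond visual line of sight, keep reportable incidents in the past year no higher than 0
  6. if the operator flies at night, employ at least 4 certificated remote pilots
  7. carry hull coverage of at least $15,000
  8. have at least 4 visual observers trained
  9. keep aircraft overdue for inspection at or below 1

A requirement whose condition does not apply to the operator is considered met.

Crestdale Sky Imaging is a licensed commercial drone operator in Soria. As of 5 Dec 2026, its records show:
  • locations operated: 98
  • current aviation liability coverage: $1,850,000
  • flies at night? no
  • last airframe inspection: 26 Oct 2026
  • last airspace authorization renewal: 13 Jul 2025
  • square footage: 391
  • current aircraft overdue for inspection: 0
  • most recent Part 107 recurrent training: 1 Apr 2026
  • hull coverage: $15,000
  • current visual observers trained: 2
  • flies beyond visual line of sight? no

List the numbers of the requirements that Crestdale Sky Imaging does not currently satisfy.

1. airframe inspection 40 days ago vs limit 45 → met
2. aviation liability coverage $1,850,000 ≥ $1,600,000 → met
3. airspace authorization renewal 510 days ago vs limit 540 → met
4. Part 107 recurrent training 248 days ago vs limit 270 → met
5. condition 'flies beyond visual line of sight' does not hold → requirement n/a → met
6. condition 'flies at night' does not hold → requirement n/a → met
7. hull coverage $15,000 ≥ $15,000 → met
8. visual observers trained 2 < 4 → not met
9. aircraft overdue for inspection 0 ≤ 1 → met
Not met: 8

8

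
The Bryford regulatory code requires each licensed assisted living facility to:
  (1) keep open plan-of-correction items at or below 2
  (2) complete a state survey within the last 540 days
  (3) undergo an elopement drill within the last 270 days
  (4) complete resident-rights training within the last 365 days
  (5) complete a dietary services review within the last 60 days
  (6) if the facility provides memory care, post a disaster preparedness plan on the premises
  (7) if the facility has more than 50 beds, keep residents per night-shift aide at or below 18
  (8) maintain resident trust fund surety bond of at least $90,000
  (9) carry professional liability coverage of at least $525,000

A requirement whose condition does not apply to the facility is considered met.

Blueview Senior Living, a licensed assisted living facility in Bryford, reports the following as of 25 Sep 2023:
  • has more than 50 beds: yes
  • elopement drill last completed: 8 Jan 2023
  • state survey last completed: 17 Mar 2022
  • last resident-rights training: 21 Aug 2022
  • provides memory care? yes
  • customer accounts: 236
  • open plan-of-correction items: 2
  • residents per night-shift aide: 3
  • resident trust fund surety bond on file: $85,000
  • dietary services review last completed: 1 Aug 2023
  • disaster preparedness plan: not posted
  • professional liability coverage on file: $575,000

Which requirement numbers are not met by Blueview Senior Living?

2, 4, 6, 8

1. open plan-of-correction items 2 ≤ 2 → met
2. state survey 557 days ago vs limit 540 → not met
3. elopement drill 260 days ago vs limit 270 → met
4. resident-rights training 400 days ago vs limit 365 → not met
5. dietary services review 55 days ago vs limit 60 → met
6. condition 'provides memory care' holds; disaster preparedness plan absent → not met
7. condition 'has more than 50 beds' holds; residents per night-shift aide 3 ≤ 18 → met
8. resident trust fund surety bond $85,000 < $90,000 → not met
9. professional liability coverage $575,000 ≥ $525,000 → met
Not met: 2, 4, 6, 8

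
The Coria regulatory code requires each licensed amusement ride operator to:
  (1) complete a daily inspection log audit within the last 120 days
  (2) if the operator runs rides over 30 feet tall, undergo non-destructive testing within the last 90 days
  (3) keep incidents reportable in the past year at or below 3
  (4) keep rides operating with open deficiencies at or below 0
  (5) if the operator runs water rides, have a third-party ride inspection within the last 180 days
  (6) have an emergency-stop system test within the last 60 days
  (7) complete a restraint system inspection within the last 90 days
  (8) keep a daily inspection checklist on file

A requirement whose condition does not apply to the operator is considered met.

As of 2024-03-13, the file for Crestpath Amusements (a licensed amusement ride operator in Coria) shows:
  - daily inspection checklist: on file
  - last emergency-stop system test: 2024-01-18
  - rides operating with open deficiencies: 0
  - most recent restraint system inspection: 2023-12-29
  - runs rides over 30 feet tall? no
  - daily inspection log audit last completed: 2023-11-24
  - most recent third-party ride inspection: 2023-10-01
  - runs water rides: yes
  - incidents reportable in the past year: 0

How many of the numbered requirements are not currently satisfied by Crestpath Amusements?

1. daily inspection log audit 110 days ago vs limit 120 → met
2. condition 'runs rides over 30 feet tall' does not hold → requirement n/a → met
3. incidents reportable in the past year 0 ≤ 3 → met
4. rides operating with open deficiencies 0 ≤ 0 → met
5. condition 'runs water rides' holds; third-party ride inspection 164 days ago vs limit 180 → met
6. emergency-stop system test 55 days ago vs limit 60 → met
7. restraint system inspection 75 days ago vs limit 90 → met
8. daily inspection checklist present → met
Not met: 0 of 8

0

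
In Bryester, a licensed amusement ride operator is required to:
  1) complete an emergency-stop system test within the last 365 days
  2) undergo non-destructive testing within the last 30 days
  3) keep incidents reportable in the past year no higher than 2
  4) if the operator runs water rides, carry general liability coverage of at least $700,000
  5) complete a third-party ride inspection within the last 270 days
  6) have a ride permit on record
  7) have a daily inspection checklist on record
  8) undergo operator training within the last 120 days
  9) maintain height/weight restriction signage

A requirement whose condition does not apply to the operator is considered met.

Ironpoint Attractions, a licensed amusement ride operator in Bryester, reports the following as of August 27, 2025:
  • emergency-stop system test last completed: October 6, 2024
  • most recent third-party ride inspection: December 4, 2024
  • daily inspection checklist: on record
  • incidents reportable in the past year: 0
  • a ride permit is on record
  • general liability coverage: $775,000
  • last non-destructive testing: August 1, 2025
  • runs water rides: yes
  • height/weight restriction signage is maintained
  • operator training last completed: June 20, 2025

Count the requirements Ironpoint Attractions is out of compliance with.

1. emergency-stop system test 325 days ago vs limit 365 → met
2. non-destructive testing 26 days ago vs limit 30 → met
3. incidents reportable in the past year 0 ≤ 2 → met
4. condition 'runs water rides' holds; general liability coverage $775,000 ≥ $700,000 → met
5. third-party ride inspection 266 days ago vs limit 270 → met
6. ride permit present → met
7. daily inspection checklist present → met
8. operator training 68 days ago vs limit 120 → met
9. height/weight restriction signage present → met
Not met: 0 of 9

0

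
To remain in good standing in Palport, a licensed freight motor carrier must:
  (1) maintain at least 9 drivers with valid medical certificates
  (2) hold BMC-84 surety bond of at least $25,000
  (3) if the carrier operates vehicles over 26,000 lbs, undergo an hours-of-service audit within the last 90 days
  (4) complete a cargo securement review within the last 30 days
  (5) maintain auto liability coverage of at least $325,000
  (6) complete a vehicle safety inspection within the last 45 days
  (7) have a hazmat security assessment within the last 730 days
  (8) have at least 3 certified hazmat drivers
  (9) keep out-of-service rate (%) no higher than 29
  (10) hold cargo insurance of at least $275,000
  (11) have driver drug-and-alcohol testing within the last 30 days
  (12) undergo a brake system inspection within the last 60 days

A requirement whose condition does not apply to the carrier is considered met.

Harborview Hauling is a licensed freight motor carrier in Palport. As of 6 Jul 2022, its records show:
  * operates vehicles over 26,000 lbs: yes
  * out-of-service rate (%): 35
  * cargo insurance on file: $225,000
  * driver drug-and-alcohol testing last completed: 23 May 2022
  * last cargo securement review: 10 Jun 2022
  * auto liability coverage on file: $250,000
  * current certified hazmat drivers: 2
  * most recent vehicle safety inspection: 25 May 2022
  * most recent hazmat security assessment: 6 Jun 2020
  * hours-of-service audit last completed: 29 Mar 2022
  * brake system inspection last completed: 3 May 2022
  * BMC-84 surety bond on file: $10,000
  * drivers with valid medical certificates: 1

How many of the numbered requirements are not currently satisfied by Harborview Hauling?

1. drivers with valid medical certificates 1 < 9 → not met
2. BMC-84 surety bond $10,000 < $25,000 → not met
3. condition 'operates vehicles over 26,000 lbs' holds; hours-of-service audit 99 days ago vs limit 90 → not met
4. cargo securement review 26 days ago vs limit 30 → met
5. auto liability coverage $250,000 < $325,000 → not met
6. vehicle safety inspection 42 days ago vs limit 45 → met
7. hazmat security assessment 760 days ago vs limit 730 → not met
8. certified hazmat drivers 2 < 3 → not met
9. out-of-service rate (%) 35 > 29 → not met
10. cargo insurance $225,000 < $275,000 → not met
11. driver drug-and-alcohol testing 44 days ago vs limit 30 → not met
12. brake system inspection 64 days ago vs limit 60 → not met
Not met: 10 of 12

10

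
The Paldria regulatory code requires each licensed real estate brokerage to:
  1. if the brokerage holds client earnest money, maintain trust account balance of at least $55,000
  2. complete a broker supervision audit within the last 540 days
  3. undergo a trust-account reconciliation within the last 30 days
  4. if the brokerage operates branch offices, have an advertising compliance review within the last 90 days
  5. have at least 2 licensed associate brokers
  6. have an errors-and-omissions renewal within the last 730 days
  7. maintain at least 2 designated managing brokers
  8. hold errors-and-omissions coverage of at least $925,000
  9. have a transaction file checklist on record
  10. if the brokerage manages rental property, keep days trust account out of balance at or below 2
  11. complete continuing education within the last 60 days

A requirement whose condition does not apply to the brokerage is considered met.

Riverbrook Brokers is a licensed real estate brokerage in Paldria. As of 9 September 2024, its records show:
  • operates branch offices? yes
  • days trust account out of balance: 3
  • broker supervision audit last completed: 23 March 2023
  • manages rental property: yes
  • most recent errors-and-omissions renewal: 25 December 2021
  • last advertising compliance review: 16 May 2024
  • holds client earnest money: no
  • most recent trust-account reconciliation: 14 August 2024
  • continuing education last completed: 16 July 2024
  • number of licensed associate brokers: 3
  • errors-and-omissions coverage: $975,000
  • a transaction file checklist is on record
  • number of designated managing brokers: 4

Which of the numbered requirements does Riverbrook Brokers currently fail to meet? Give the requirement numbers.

4, 6, 10

1. condition 'holds client earnest money' does not hold → requirement n/a → met
2. broker supervision audit 536 days ago vs limit 540 → met
3. trust-account reconciliation 26 days ago vs limit 30 → met
4. condition 'operates branch offices' holds; advertising compliance review 116 days ago vs limit 90 → not met
5. licensed associate brokers 3 ≥ 2 → met
6. errors-and-omissions renewal 989 days ago vs limit 730 → not met
7. designated managing brokers 4 ≥ 2 → met
8. errors-and-omissions coverage $975,000 ≥ $925,000 → met
9. transaction file checklist present → met
10. condition 'manages rental property' holds; days trust account out of balance 3 > 2 → not met
11. continuing education 55 days ago vs limit 60 → met
Not met: 4, 6, 10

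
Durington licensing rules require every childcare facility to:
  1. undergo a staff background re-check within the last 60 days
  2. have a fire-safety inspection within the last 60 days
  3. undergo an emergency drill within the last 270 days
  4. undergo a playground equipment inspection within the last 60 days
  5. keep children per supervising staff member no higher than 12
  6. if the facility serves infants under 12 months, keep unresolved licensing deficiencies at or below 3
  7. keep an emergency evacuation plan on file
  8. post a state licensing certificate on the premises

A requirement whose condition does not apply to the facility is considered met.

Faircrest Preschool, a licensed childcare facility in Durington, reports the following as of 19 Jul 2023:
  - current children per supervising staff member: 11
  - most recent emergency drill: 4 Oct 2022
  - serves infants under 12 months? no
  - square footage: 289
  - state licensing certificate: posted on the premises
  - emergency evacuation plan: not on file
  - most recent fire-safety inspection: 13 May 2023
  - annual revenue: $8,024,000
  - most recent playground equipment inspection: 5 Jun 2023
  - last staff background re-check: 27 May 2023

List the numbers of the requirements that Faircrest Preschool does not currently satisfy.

1. staff background re-check 53 days ago vs limit 60 → met
2. fire-safety inspection 67 days ago vs limit 60 → not met
3. emergency drill 288 days ago vs limit 270 → not met
4. playground equipment inspection 44 days ago vs limit 60 → met
5. children per supervising staff member 11 ≤ 12 → met
6. condition 'serves infants under 12 months' does not hold → requirement n/a → met
7. emergency evacuation plan absent → not met
8. state licensing certificate present → met
Not met: 2, 3, 7

2, 3, 7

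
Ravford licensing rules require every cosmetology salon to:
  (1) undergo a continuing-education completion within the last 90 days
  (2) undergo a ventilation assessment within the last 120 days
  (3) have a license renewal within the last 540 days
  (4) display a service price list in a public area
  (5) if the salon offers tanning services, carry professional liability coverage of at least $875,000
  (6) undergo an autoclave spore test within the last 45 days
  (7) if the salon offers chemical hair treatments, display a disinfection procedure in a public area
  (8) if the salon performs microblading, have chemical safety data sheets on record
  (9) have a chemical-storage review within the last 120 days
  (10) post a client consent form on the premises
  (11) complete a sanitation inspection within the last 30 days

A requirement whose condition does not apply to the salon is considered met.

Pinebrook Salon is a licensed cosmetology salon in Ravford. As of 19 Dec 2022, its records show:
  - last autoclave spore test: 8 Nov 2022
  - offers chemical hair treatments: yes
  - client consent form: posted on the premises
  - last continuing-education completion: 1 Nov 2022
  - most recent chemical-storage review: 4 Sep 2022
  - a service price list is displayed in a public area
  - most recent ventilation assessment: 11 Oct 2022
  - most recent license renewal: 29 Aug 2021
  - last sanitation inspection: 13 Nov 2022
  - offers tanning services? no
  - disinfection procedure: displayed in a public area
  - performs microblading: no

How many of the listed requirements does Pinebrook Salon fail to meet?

1

1. continuing-education completion 48 days ago vs limit 90 → met
2. ventilation assessment 69 days ago vs limit 120 → met
3. license renewal 477 days ago vs limit 540 → met
4. service price list present → met
5. condition 'offers tanning services' does not hold → requirement n/a → met
6. autoclave spore test 41 days ago vs limit 45 → met
7. condition 'offers chemical hair treatments' holds; disinfection procedure present → met
8. condition 'performs microblading' does not hold → requirement n/a → met
9. chemical-storage review 106 days ago vs limit 120 → met
10. client consent form present → met
11. sanitation inspection 36 days ago vs limit 30 → not met
Not met: 1 of 11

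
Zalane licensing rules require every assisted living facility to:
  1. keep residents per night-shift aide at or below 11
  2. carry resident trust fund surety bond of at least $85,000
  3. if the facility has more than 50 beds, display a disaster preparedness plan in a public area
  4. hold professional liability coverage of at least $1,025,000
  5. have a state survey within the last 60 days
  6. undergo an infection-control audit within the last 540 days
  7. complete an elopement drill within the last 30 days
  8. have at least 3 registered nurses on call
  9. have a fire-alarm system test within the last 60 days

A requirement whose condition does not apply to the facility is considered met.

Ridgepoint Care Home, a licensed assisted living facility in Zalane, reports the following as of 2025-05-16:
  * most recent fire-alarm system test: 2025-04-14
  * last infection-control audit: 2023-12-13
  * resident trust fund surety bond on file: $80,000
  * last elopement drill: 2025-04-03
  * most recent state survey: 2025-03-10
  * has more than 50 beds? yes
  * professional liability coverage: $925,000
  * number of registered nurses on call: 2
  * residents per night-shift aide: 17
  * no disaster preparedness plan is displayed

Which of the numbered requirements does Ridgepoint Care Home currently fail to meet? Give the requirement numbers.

1. residents per night-shift aide 17 > 11 → not met
2. resident trust fund surety bond $80,000 < $85,000 → not met
3. condition 'has more than 50 beds' holds; disaster preparedness plan absent → not met
4. professional liability coverage $925,000 < $1,025,000 → not met
5. state survey 67 days ago vs limit 60 → not met
6. infection-control audit 520 days ago vs limit 540 → met
7. elopement drill 43 days ago vs limit 30 → not met
8. registered nurses on call 2 < 3 → not met
9. fire-alarm system test 32 days ago vs limit 60 → met
Not met: 1, 2, 3, 4, 5, 7, 8

1, 2, 3, 4, 5, 7, 8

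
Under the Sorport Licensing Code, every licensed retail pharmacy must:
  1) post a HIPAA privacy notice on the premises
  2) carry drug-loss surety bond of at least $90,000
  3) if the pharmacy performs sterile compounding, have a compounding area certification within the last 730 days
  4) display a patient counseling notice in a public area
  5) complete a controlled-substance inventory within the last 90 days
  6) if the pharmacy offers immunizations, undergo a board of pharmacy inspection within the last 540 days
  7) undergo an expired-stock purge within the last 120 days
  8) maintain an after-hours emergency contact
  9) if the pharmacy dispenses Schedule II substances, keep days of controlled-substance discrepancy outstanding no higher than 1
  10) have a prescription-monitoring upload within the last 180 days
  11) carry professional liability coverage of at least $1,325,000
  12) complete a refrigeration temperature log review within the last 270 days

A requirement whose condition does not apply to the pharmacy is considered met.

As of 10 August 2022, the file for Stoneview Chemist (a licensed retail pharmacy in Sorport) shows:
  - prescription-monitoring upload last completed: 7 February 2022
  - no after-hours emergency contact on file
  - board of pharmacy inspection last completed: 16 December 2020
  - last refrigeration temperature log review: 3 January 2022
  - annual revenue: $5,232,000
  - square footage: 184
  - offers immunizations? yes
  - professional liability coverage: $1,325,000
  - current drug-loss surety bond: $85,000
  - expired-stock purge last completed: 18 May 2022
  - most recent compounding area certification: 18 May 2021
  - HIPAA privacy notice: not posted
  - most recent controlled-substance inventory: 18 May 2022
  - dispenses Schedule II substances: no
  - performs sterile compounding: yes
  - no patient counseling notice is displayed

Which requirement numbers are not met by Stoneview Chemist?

1. HIPAA privacy notice absent → not met
2. drug-loss surety bond $85,000 < $90,000 → not met
3. condition 'performs sterile compounding' holds; compounding area certification 449 days ago vs limit 730 → met
4. patient counseling notice absent → not met
5. controlled-substance inventory 84 days ago vs limit 90 → met
6. condition 'offers immunizations' holds; board of pharmacy inspection 602 days ago vs limit 540 → not met
7. expired-stock purge 84 days ago vs limit 120 → met
8. after-hours emergency contact absent → not met
9. condition 'dispenses Schedule II substances' does not hold → requirement n/a → met
10. prescription-monitoring upload 184 days ago vs limit 180 → not met
11. professional liability coverage $1,325,000 ≥ $1,325,000 → met
12. refrigeration temperature log review 219 days ago vs limit 270 → met
Not met: 1, 2, 4, 6, 8, 10

1, 2, 4, 6, 8, 10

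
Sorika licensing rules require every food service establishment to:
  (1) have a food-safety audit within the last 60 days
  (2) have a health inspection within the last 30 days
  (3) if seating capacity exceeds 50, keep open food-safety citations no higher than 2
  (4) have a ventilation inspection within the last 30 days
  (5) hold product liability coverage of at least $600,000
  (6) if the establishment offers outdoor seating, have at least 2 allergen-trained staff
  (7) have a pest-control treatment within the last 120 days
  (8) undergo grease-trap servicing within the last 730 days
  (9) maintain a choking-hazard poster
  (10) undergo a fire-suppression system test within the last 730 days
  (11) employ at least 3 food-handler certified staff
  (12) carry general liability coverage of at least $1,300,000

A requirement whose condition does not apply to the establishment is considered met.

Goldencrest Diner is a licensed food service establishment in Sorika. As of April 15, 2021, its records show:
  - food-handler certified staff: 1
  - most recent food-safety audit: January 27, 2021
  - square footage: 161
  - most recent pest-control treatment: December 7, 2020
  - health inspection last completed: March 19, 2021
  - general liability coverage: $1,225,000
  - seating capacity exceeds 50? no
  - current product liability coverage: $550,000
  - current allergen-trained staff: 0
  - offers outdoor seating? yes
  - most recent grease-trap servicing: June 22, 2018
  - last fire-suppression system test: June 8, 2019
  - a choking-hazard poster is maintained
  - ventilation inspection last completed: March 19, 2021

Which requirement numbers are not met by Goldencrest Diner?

1. food-safety audit 78 days ago vs limit 60 → not met
2. health inspection 27 days ago vs limit 30 → met
3. condition 'seating capacity exceeds 50' does not hold → requirement n/a → met
4. ventilation inspection 27 days ago vs limit 30 → met
5. product liability coverage $550,000 < $600,000 → not met
6. condition 'offers outdoor seating' holds; allergen-trained staff 0 < 2 → not met
7. pest-control treatment 129 days ago vs limit 120 → not met
8. grease-trap servicing 1028 days ago vs limit 730 → not met
9. choking-hazard poster present → met
10. fire-suppression system test 677 days ago vs limit 730 → met
11. food-handler certified staff 1 < 3 → not met
12. general liability coverage $1,225,000 < $1,300,000 → not met
Not met: 1, 5, 6, 7, 8, 11, 12

1, 5, 6, 7, 8, 11, 12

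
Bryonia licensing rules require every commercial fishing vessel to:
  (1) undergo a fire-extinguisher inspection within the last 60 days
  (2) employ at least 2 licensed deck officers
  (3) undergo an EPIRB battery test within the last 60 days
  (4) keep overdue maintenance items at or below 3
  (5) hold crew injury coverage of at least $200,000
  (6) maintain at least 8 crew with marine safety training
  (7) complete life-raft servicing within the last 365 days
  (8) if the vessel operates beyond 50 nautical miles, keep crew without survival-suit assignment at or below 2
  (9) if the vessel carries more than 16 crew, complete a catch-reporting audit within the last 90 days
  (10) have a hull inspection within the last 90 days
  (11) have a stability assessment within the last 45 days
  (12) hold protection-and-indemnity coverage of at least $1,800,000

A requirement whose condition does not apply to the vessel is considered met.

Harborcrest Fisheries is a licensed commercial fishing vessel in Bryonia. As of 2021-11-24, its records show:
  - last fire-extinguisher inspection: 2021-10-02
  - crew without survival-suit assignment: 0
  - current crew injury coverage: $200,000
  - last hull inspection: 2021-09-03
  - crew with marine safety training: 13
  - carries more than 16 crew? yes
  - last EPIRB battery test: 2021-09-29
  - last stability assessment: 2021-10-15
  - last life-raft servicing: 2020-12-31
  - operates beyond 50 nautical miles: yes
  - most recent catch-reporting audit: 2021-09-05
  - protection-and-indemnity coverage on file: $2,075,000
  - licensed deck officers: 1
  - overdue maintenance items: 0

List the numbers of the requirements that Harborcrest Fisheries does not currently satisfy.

2

1. fire-extinguisher inspection 53 days ago vs limit 60 → met
2. licensed deck officers 1 < 2 → not met
3. EPIRB battery test 56 days ago vs limit 60 → met
4. overdue maintenance items 0 ≤ 3 → met
5. crew injury coverage $200,000 ≥ $200,000 → met
6. crew with marine safety training 13 ≥ 8 → met
7. life-raft servicing 328 days ago vs limit 365 → met
8. condition 'operates beyond 50 nautical miles' holds; crew without survival-suit assignment 0 ≤ 2 → met
9. condition 'carries more than 16 crew' holds; catch-reporting audit 80 days ago vs limit 90 → met
10. hull inspection 82 days ago vs limit 90 → met
11. stability assessment 40 days ago vs limit 45 → met
12. protection-and-indemnity coverage $2,075,000 ≥ $1,800,000 → met
Not met: 2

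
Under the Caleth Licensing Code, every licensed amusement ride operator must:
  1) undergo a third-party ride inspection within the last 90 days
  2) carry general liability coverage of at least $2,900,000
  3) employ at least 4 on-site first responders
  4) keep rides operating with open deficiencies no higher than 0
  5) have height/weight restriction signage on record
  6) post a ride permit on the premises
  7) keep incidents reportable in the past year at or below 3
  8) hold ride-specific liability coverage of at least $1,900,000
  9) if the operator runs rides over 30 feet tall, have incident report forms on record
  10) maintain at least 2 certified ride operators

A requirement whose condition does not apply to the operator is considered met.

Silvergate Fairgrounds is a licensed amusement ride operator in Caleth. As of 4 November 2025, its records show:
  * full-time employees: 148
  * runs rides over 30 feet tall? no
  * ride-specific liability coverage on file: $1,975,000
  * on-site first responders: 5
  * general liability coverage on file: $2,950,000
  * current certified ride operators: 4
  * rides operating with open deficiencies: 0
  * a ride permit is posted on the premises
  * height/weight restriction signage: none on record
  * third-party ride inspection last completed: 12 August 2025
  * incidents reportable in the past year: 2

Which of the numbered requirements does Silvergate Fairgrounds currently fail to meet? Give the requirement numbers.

1. third-party ride inspection 84 days ago vs limit 90 → met
2. general liability coverage $2,950,000 ≥ $2,900,000 → met
3. on-site first responders 5 ≥ 4 → met
4. rides operating with open deficiencies 0 ≤ 0 → met
5. height/weight restriction signage absent → not met
6. ride permit present → met
7. incidents reportable in the past year 2 ≤ 3 → met
8. ride-specific liability coverage $1,975,000 ≥ $1,900,000 → met
9. condition 'runs rides over 30 feet tall' does not hold → requirement n/a → met
10. certified ride operators 4 ≥ 2 → met
Not met: 5

5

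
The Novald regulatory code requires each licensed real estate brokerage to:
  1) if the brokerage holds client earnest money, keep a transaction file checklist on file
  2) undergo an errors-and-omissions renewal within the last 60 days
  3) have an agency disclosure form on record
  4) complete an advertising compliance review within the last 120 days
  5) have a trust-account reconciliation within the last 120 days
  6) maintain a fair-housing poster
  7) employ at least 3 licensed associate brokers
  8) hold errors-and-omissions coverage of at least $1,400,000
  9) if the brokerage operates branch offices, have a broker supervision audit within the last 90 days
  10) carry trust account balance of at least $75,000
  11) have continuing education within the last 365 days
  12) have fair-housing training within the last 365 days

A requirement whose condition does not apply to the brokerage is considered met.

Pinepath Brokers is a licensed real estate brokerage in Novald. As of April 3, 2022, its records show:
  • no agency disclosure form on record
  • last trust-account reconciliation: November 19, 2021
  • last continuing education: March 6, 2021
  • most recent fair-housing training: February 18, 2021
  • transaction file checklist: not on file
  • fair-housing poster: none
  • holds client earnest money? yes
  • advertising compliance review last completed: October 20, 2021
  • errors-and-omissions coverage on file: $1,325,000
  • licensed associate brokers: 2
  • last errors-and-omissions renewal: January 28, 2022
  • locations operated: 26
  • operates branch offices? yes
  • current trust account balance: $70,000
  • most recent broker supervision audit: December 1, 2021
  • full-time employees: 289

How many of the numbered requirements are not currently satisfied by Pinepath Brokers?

1. condition 'holds client earnest money' holds; transaction file checklist absent → not met
2. errors-and-omissions renewal 65 days ago vs limit 60 → not met
3. agency disclosure form absent → not met
4. advertising compliance review 165 days ago vs limit 120 → not met
5. trust-account reconciliation 135 days ago vs limit 120 → not met
6. fair-housing poster absent → not met
7. licensed associate brokers 2 < 3 → not met
8. errors-and-omissions coverage $1,325,000 < $1,400,000 → not met
9. condition 'operates branch offices' holds; broker supervision audit 123 days ago vs limit 90 → not met
10. trust account balance $70,000 < $75,000 → not met
11. continuing education 393 days ago vs limit 365 → not met
12. fair-housing training 409 days ago vs limit 365 → not met
Not met: 12 of 12

12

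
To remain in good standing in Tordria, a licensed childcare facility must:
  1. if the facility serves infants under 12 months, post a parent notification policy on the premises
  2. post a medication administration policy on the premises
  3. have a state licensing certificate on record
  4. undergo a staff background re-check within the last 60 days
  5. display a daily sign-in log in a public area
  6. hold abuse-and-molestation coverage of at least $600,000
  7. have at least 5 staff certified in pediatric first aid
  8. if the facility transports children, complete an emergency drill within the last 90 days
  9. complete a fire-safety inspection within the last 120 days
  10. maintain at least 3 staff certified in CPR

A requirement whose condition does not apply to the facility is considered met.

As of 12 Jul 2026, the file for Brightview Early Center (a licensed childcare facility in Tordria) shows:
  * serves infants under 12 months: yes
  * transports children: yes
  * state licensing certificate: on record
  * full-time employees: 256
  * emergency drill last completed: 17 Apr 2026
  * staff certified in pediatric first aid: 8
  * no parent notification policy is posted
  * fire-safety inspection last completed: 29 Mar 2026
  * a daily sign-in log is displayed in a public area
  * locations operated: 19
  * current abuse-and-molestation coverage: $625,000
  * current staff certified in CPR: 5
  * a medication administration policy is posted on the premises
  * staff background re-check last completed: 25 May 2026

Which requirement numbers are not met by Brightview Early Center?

1. condition 'serves infants under 12 months' holds; parent notification policy absent → not met
2. medication administration policy present → met
3. state licensing certificate present → met
4. staff background re-check 48 days ago vs limit 60 → met
5. daily sign-in log present → met
6. abuse-and-molestation coverage $625,000 ≥ $600,000 → met
7. staff certified in pediatric first aid 8 ≥ 5 → met
8. condition 'transports children' holds; emergency drill 86 days ago vs limit 90 → met
9. fire-safety inspection 105 days ago vs limit 120 → met
10. staff certified in CPR 5 ≥ 3 → met
Not met: 1

1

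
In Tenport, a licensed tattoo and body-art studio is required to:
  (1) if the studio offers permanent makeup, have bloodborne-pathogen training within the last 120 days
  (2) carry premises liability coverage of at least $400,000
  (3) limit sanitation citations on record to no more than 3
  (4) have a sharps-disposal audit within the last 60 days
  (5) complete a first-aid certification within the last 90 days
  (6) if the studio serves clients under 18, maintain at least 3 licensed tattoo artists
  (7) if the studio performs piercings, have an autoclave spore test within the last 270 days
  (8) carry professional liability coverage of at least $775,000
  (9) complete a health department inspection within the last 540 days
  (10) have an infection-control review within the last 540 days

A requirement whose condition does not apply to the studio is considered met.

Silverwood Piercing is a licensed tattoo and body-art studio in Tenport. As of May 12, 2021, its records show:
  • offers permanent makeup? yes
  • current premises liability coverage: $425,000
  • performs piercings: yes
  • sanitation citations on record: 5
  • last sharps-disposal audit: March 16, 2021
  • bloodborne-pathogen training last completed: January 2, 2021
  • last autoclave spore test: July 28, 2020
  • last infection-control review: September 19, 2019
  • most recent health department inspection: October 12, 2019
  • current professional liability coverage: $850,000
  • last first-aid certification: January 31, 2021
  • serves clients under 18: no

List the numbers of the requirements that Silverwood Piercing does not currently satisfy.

1, 3, 5, 7, 9, 10

1. condition 'offers permanent makeup' holds; bloodborne-pathogen training 130 days ago vs limit 120 → not met
2. premises liability coverage $425,000 ≥ $400,000 → met
3. sanitation citations on record 5 > 3 → not met
4. sharps-disposal audit 57 days ago vs limit 60 → met
5. first-aid certification 101 days ago vs limit 90 → not met
6. condition 'serves clients under 18' does not hold → requirement n/a → met
7. condition 'performs piercings' holds; autoclave spore test 288 days ago vs limit 270 → not met
8. professional liability coverage $850,000 ≥ $775,000 → met
9. health department inspection 578 days ago vs limit 540 → not met
10. infection-control review 601 days ago vs limit 540 → not met
Not met: 1, 3, 5, 7, 9, 10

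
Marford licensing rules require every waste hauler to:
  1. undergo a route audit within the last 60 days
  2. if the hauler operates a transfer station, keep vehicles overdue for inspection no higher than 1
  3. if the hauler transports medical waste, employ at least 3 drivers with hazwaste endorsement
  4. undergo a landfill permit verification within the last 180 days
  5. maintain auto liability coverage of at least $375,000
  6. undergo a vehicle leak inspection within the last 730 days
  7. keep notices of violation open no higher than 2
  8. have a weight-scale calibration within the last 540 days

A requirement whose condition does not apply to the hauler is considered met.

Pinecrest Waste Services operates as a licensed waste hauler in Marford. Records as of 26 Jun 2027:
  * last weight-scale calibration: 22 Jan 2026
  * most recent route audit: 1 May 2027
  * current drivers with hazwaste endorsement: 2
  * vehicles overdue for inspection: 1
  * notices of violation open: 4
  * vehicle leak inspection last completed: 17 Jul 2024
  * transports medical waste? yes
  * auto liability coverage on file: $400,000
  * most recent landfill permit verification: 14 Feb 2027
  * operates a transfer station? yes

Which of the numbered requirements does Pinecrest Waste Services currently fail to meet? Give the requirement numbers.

3, 6, 7

1. route audit 56 days ago vs limit 60 → met
2. condition 'operates a transfer station' holds; vehicles overdue for inspection 1 ≤ 1 → met
3. condition 'transports medical waste' holds; drivers with hazwaste endorsement 2 < 3 → not met
4. landfill permit verification 132 days ago vs limit 180 → met
5. auto liability coverage $400,000 ≥ $375,000 → met
6. vehicle leak inspection 1074 days ago vs limit 730 → not met
7. notices of violation open 4 > 2 → not met
8. weight-scale calibration 520 days ago vs limit 540 → met
Not met: 3, 6, 7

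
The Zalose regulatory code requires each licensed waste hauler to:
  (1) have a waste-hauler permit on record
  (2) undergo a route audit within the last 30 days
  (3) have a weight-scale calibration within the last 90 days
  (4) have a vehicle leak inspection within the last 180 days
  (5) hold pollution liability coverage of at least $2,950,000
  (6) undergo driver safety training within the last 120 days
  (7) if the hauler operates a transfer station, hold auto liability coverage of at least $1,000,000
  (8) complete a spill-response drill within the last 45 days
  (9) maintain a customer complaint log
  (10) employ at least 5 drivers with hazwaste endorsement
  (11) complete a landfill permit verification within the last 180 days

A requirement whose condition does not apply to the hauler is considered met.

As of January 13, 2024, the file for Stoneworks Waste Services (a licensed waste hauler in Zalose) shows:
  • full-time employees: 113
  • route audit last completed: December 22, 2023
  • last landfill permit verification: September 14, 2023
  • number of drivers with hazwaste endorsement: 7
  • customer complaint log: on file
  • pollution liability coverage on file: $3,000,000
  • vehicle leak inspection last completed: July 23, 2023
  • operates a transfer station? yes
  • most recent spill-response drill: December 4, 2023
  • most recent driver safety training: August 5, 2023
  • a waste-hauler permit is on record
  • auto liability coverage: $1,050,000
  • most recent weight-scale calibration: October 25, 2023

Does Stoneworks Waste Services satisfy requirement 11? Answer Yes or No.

Yes

11. landfill permit verification 121 days ago vs limit 180 → met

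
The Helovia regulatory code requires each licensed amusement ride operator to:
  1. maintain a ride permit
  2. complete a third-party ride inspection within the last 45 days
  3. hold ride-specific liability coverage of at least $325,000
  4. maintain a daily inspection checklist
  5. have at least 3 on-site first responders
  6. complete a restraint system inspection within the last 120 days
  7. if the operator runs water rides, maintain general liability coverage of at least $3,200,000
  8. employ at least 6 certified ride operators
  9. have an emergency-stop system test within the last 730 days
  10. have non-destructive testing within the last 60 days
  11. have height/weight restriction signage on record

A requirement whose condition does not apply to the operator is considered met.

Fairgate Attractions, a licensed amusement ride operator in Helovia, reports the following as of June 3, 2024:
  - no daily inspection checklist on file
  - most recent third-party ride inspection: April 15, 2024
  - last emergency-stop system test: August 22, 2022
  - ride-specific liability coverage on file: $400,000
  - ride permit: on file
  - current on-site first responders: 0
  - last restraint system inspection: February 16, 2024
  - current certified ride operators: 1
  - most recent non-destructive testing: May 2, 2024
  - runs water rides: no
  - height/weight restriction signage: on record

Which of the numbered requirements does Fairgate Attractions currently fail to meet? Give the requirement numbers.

2, 4, 5, 8

1. ride permit present → met
2. third-party ride inspection 49 days ago vs limit 45 → not met
3. ride-specific liability coverage $400,000 ≥ $325,000 → met
4. daily inspection checklist absent → not met
5. on-site first responders 0 < 3 → not met
6. restraint system inspection 108 days ago vs limit 120 → met
7. condition 'runs water rides' does not hold → requirement n/a → met
8. certified ride operators 1 < 6 → not met
9. emergency-stop system test 651 days ago vs limit 730 → met
10. non-destructive testing 32 days ago vs limit 60 → met
11. height/weight restriction signage present → met
Not met: 2, 4, 5, 8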